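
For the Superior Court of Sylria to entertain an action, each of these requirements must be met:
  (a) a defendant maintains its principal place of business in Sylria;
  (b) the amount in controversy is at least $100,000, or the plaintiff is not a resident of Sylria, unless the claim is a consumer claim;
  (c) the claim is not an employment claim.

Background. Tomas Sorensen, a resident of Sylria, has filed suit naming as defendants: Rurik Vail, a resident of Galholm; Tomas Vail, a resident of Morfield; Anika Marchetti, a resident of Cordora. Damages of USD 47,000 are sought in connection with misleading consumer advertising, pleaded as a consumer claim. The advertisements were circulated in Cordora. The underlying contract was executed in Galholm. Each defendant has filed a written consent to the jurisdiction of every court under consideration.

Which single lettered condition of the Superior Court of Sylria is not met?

The Superior Court of Sylria:
  (a) No defendant is a corporation. Condition not met.
  (b) The amount in controversy is 47,000 dollars, below the USD 100,000 floor; the plaintiff resides in Sylria — every alternative fails. But the claim is a consumer claim, and the 'unless' clause therefore excuses the requirement. Condition met.
  (c) The claim is a consumer claim, not an employment claim. Met.
Only condition (a) fails.

(a)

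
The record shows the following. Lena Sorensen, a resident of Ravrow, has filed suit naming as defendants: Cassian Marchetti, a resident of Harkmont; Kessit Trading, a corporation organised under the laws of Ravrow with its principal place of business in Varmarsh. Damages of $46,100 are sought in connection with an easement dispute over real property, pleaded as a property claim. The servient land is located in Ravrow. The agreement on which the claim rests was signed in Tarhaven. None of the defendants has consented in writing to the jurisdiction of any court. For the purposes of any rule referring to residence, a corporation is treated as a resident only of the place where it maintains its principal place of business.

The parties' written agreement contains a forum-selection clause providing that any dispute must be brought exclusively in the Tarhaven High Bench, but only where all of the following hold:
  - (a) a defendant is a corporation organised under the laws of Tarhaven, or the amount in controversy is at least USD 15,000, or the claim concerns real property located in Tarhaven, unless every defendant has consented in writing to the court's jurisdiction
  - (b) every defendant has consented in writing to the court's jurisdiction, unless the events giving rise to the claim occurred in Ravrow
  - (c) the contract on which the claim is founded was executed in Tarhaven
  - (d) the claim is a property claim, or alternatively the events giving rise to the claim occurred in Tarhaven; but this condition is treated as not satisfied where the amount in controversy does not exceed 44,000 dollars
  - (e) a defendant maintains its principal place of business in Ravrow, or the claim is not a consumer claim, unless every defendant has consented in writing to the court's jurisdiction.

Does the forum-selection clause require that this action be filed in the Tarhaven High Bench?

The Tarhaven High Bench:
  (a) The amount in controversy is 46,100 dollars, which meets the 15,000 dollars floor — that alternative is enough. Met.
  (b) No such written consent has been filed. The proviso rescues it, though: the operative events occurred in Ravrow. Satisfied.
  (c) The contract was executed in Tarhaven. Satisfied.
  (d) The claim is a property claim, which satisfies one of the alternatives. The carve-out does not apply: the amount in controversy is 46,100 dollars, above the USD 44,000 ceiling. Met.
  (e) The claim is a property claim, not a consumer claim — that alternative is enough. Satisfied.
  → Forum clause is triggered.

Yes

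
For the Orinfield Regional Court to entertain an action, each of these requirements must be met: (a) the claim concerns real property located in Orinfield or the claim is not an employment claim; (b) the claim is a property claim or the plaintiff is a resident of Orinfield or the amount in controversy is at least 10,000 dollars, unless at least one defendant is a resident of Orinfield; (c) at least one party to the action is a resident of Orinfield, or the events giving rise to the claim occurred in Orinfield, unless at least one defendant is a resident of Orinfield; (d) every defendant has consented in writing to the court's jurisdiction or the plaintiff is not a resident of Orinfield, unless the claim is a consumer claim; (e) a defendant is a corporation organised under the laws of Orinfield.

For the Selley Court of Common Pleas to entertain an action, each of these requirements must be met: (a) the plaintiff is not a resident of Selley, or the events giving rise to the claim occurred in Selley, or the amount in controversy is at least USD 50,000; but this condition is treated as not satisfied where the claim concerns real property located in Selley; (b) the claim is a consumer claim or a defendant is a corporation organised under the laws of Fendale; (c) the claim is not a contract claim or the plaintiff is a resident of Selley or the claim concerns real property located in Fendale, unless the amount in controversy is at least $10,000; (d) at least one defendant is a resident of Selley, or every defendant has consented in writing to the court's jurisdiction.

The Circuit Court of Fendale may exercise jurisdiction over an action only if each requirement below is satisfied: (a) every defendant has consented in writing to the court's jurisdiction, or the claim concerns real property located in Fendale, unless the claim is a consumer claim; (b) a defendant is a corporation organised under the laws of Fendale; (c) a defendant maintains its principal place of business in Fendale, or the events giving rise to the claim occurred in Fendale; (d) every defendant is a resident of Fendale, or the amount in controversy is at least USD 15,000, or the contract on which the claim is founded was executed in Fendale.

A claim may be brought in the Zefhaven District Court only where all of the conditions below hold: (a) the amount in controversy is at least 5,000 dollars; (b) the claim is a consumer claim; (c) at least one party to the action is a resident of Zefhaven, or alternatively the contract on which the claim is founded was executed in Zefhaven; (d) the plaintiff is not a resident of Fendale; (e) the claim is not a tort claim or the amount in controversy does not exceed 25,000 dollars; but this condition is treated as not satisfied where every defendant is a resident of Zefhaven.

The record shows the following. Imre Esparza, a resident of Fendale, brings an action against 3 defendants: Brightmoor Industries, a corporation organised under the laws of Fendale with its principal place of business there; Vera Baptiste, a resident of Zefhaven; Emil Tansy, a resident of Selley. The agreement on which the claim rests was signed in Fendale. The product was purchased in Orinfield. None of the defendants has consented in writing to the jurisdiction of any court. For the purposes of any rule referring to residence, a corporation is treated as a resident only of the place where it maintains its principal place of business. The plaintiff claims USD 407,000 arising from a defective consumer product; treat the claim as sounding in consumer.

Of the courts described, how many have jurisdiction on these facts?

The Orinfield Regional Court:
  (a) The claim is a consumer claim, not an employment claim, so one alternative holds. Satisfied.
  (b) The amount in controversy is 407,000 dollars, which meets the 10,000 dollars floor — that alternative is enough. Satisfied.
  (c) The operative events occurred in Orinfield — that alternative is enough. Satisfied.
  (d) The plaintiff resides in Fendale, which is not Orinfield, so one alternative holds. Met.
  (e) The corporate defendant(s) are organised in Fendale, not Orinfield. Not satisfied.
  → At least one condition fails; no jurisdiction.
The Selley Court of Common Pleas:
  (a) The plaintiff resides in Fendale, which is not Selley, so this disjunct is met. And the carve-out is inapplicable — the claim does not concern real property. Condition met.
  (b) The claim is a consumer claim, so this disjunct is met. Satisfied.
  (c) The claim is a consumer claim, not a contract claim, which satisfies one of the alternatives. Met.
  (d) Emil Tansy resides in Selley — that alternative is enough. Satisfied.
  → Every requirement is satisfied — jurisdiction.
The Circuit Court of Fendale:
  (a) No such written consent has been filed; the claim does not concern real property — every alternative fails. The proviso rescues it, though: the claim is a consumer claim. Satisfied.
  (b) Brightmoor Industries is organised under the laws of Fendale. Condition met.
  (c) Brightmoor Industries has its principal place of business in Fendale — that alternative is enough. Condition met.
  (d) The amount in controversy is 407,000 dollars, which meets the USD 15,000 floor, so one alternative holds. Satisfied.
  → The court has jurisdiction.
The Zefhaven District Court:
  (a) The amount in controversy is $407,000, which meets the $5,000 floor. Condition met.
  (b) The claim is a consumer claim. Satisfied.
  (c) Vera Baptiste resides in Zefhaven, which satisfies one of the alternatives. Condition met.
  (d) The plaintiff resides in Fendale. Not satisfied.
  (e) The claim is a consumer claim, not a tort claim, so this disjunct is met. And the carve-out is inapplicable — the defendants reside as follows — Brightmoor Industries in Fendale, Vera Baptiste in Zefhaven, Emil Tansy in Selley — not all in Zefhaven. Satisfied.
  → Not every requirement is met — no jurisdiction.
Courts with jurisdiction: the Selley Court of Common Pleas, the Circuit Court of Fendale — 2 in total.

2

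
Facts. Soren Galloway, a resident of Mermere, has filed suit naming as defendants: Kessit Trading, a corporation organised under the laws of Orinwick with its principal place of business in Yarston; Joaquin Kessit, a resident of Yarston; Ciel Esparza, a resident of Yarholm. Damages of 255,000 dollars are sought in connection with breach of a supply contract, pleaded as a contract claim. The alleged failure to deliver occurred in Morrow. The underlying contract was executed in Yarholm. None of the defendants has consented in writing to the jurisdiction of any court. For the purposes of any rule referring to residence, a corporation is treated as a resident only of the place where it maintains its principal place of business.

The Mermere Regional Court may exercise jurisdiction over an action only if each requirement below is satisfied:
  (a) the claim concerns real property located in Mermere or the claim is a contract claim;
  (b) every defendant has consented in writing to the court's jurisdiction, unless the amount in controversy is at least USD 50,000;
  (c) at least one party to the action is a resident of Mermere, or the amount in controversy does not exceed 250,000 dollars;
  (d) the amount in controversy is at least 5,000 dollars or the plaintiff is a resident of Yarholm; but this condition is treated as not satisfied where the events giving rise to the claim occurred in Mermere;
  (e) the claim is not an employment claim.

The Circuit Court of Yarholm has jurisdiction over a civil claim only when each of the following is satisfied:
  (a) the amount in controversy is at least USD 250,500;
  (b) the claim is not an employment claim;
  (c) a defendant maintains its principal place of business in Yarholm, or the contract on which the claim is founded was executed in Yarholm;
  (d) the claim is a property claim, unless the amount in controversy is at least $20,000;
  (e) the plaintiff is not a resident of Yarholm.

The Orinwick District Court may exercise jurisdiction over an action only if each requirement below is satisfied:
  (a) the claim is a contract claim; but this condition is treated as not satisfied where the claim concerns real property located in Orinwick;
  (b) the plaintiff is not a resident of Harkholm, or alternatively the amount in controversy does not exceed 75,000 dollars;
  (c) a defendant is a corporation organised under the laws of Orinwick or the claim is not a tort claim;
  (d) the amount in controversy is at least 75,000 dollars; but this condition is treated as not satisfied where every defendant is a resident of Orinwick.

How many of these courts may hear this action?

3

The Mermere Regional Court:
  (a) The claim is a contract claim, so this disjunct is met. Condition met.
  (b) No such written consent has been filed. The proviso rescues it, though: the amount in controversy is $255,000, which meets the 50,000 dollars floor. Condition met.
  (c) Soren Galloway resides in Mermere, so this disjunct is met. Condition met.
  (d) The amount in controversy is USD 255,000, which meets the $5,000 floor — that alternative is enough. And the carve-out is inapplicable — the operative events occurred in Morrow, not Mermere. Satisfied.
  (e) The claim is a contract claim, not an employment claim. Satisfied.
  → Every requirement is satisfied — jurisdiction.
The Circuit Court of Yarholm:
  (a) The amount in controversy is 255,000 dollars, which meets the $250,500 floor. Satisfied.
  (b) The claim is a contract claim, not an employment claim. Condition met.
  (c) The contract was executed in Yarholm, which satisfies one of the alternatives. Satisfied.
  (d) The claim is a contract claim, not a property claim. But the amount in controversy is 255,000 dollars, which meets the $20,000 floor, and the 'unless' clause therefore excuses the requirement. Condition met.
  (e) The plaintiff resides in Mermere, which is not Yarholm. Condition met.
  → All conditions met; jurisdiction exists.
The Orinwick District Court:
  (a) The claim is a contract claim. The carve-out does not apply: the claim does not concern real property. Met.
  (b) The plaintiff resides in Mermere, which is not Harkholm — that alternative is enough. Condition met.
  (c) Kessit Trading is organised under the laws of Orinwick, so one alternative holds. Satisfied.
  (d) The amount in controversy is USD 255,000, which meets the 75,000 dollars floor. The carve-out does not apply: the defendants reside as follows — Kessit Trading in Yarston, Joaquin Kessit in Yarston, Ciel Esparza in Yarholm — not all in Orinwick. Condition met.
  → Every requirement is satisfied — jurisdiction.
Courts with jurisdiction: the Mermere Regional Court, the Circuit Court of Yarholm, the Orinwick District Court — 3 in total.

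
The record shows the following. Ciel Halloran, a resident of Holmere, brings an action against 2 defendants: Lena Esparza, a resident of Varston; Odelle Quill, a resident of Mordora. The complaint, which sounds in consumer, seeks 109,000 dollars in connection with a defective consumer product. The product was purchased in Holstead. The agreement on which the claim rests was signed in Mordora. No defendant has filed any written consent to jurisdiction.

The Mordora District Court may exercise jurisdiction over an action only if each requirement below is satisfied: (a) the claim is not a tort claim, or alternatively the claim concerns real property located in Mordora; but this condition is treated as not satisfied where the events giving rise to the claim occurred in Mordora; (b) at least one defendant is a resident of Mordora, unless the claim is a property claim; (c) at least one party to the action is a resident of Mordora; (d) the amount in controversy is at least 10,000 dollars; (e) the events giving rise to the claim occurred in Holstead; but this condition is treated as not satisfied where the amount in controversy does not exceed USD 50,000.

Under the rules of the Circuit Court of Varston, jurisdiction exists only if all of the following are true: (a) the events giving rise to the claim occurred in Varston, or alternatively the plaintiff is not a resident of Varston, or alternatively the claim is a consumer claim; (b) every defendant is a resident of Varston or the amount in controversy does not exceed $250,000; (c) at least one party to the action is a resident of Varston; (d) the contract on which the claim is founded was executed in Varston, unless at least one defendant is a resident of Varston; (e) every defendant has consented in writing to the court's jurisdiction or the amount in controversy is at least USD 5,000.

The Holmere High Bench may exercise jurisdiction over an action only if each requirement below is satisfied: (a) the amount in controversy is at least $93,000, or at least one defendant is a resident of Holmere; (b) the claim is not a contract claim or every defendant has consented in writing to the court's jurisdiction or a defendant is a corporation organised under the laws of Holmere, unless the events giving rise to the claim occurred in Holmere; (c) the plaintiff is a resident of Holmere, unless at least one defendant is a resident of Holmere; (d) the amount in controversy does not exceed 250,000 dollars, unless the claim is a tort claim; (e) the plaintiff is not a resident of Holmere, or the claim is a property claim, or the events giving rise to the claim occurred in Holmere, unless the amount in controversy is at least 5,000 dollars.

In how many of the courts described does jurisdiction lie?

3

The Mordora District Court:
  (a) The claim is a consumer claim, not a tort claim — that alternative is enough. And the carve-out is inapplicable — the operative events occurred in Holstead, not Mordora. Condition met.
  (b) Odelle Quill resides in Mordora. Satisfied.
  (c) Odelle Quill resides in Mordora. Met.
  (d) The amount in controversy is USD 109,000, which meets the $10,000 floor. Condition met.
  (e) The operative events occurred in Holstead. And the carve-out is inapplicable — the amount in controversy is 109,000 dollars, above the $50,000 ceiling. Met.
  → Jurisdiction lies.
The Circuit Court of Varston:
  (a) The plaintiff resides in Holmere, which is not Varston, which satisfies one of the alternatives. Satisfied.
  (b) The amount in controversy is 109,000 dollars, within the USD 250,000 ceiling, so this disjunct is met. Satisfied.
  (c) Lena Esparza resides in Varston. Met.
  (d) The contract was executed in Mordora, not Varston. However, Lena Esparza resides in Varston, so the 'unless' proviso supplies this condition. Satisfied.
  (e) The amount in controversy is 109,000 dollars, which meets the USD 5,000 floor, so this disjunct is met. Met.
  → Jurisdiction lies.
The Holmere High Bench:
  (a) The amount in controversy is $109,000, which meets the $93,000 floor, so this disjunct is met. Met.
  (b) The claim is a consumer claim, not a contract claim, which satisfies one of the alternatives. Satisfied.
  (c) The plaintiff resides in Holmere. Met.
  (d) The amount in controversy is USD 109,000, within the USD 250,000 ceiling. Condition met.
  (e) The plaintiff resides in Holmere; the claim is a consumer claim, not a property claim; the operative events occurred in Holstead, not Holmere — no alternative holds. The proviso rescues it, though: the amount in controversy is $109,000, which meets the USD 5,000 floor. Condition met.
  → Every requirement is satisfied — jurisdiction.
Courts with jurisdiction: the Mordora District Court, the Circuit Court of Varston, the Holmere High Bench — 3 in total.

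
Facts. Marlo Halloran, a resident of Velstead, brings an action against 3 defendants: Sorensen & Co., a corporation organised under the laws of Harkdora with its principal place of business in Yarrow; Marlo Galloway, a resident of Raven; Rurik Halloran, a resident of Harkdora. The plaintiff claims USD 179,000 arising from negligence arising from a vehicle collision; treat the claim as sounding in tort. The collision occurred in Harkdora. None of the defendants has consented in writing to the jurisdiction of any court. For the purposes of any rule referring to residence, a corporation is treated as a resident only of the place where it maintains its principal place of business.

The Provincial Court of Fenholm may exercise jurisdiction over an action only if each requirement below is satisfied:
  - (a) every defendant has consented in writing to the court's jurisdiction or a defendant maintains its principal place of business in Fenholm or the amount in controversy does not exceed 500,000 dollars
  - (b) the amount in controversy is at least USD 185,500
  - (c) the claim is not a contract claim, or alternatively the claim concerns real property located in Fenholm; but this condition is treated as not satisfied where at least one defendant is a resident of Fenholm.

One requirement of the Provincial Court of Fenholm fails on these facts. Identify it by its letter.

The Provincial Court of Fenholm:
  (a) The amount in controversy is 179,000 dollars, within the USD 500,000 ceiling, so one alternative holds. Satisfied.
  (b) The amount in controversy is $179,000, below the USD 185,500 floor. Fails.
  (c) The claim is a tort claim, not a contract claim, so this disjunct is met. The carve-out does not apply: no defendant resides in Fenholm (they reside in Yarrow, Raven, Harkdora). Satisfied.
Only condition (b) fails.

(b)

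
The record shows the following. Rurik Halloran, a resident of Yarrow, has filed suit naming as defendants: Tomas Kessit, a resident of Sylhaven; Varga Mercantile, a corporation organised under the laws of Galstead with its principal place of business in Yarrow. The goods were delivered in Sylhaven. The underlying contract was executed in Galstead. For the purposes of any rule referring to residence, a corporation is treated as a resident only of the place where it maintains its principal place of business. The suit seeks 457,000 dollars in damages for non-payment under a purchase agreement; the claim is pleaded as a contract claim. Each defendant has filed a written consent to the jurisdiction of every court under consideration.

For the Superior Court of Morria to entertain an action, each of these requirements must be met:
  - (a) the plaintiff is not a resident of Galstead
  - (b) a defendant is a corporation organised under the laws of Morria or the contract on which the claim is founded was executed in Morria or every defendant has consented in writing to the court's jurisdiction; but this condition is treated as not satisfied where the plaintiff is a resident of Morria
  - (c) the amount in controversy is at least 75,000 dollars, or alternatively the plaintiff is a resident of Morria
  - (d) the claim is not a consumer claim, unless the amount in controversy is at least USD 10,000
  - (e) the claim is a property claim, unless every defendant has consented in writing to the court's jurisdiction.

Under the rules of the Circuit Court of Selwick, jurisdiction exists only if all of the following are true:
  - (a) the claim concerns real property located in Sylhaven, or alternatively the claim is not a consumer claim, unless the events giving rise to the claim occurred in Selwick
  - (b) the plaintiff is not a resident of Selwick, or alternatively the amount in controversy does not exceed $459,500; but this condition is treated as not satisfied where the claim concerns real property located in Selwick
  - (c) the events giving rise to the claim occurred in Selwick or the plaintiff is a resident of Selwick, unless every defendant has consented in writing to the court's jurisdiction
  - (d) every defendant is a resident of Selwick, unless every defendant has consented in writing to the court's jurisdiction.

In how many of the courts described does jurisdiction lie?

2

The Superior Court of Morria:
  (a) The plaintiff resides in Yarrow, which is not Galstead. Satisfied.
  (b) Every defendant has filed written consent, so this disjunct is met. The exception is not triggered, since the plaintiff resides in Yarrow, not Morria. Satisfied.
  (c) The amount in controversy is 457,000 dollars, which meets the 75,000 dollars floor, so this disjunct is met. Condition met.
  (d) The claim is a contract claim, not a consumer claim. Met.
  (e) The claim is a contract claim, not a property claim. The proviso rescues it, though: every defendant has filed written consent. Condition met.
  → Jurisdiction lies.
The Circuit Court of Selwick:
  (a) The claim is a contract claim, not a consumer claim, so one alternative holds. Met.
  (b) The plaintiff resides in Yarrow, which is not Selwick, so one alternative holds. The exception is not triggered, since the claim does not concern real property. Satisfied.
  (c) The operative events occurred in Sylhaven, not Selwick; the plaintiff resides in Yarrow, not Selwick — no alternative holds. The proviso rescues it, though: every defendant has filed written consent. Met.
  (d) The defendants reside as follows — Tomas Kessit in Sylhaven, Varga Mercantile in Yarrow — not all in Selwick. However, every defendant has filed written consent, so the 'unless' proviso supplies this condition. Met.
  → Every requirement is satisfied — jurisdiction.
Courts with jurisdiction: the Superior Court of Morria, the Circuit Court of Selwick — 2 in total.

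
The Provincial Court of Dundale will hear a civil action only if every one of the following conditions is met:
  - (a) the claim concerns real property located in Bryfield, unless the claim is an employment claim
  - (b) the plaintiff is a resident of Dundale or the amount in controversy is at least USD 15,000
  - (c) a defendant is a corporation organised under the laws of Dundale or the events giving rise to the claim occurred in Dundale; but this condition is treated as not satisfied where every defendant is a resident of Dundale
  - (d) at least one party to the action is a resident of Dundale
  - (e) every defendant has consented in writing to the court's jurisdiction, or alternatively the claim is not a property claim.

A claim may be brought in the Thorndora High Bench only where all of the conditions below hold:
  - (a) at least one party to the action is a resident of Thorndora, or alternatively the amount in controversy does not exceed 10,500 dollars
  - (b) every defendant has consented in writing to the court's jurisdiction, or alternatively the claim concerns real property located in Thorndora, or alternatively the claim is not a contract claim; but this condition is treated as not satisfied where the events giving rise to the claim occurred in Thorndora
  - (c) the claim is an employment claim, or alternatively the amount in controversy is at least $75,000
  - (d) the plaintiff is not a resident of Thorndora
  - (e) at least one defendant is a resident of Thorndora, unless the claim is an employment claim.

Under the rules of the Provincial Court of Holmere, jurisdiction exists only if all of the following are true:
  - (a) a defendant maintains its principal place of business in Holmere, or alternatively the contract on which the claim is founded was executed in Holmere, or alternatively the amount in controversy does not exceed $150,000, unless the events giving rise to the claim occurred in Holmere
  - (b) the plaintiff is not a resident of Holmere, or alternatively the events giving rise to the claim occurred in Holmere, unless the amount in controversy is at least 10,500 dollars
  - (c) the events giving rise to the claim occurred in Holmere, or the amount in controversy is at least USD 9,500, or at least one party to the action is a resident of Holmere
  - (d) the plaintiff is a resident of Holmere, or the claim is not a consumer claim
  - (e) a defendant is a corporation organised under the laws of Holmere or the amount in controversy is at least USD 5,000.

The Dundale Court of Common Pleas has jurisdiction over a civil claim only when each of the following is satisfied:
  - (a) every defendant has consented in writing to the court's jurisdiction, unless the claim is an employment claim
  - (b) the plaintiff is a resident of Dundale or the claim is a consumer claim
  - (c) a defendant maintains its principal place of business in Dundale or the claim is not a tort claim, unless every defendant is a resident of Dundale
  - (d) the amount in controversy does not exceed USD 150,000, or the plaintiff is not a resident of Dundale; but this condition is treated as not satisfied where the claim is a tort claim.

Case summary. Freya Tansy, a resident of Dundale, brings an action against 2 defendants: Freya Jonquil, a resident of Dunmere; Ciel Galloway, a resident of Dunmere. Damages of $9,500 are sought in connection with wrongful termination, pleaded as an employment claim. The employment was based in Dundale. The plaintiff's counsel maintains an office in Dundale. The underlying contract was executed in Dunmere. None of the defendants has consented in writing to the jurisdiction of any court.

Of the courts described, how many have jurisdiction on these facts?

The Provincial Court of Dundale:
  (a) The claim does not concern real property. But the claim is an employment claim, and the 'unless' clause therefore excuses the requirement. Met.
  (b) The plaintiff resides in Dundale, so one alternative holds. Satisfied.
  (c) The operative events occurred in Dundale, so one alternative holds. And the carve-out is inapplicable — the defendants reside as follows — Freya Jonquil in Dunmere, Ciel Galloway in Dunmere — not all in Dundale. Satisfied.
  (d) Freya Tansy resides in Dundale. Met.
  (e) The claim is an employment claim, not a property claim, so one alternative holds. Met.
  → Every requirement is satisfied — jurisdiction.
The Thorndora High Bench:
  (a) The amount in controversy is USD 9,500, within the 10,500 dollars ceiling, so one alternative holds. Met.
  (b) The claim is an employment claim, not a contract claim, which satisfies one of the alternatives. And the carve-out is inapplicable — the operative events occurred in Dundale, not Thorndora. Condition met.
  (c) The claim is an employment claim, which satisfies one of the alternatives. Condition met.
  (d) The plaintiff resides in Dundale, which is not Thorndora. Satisfied.
  (e) No defendant resides in Thorndora (they reside in Dunmere, Dunmere). The proviso rescues it, though: the claim is an employment claim. Satisfied.
  → All conditions met; jurisdiction exists.
The Provincial Court of Holmere:
  (a) The amount in controversy is $9,500, within the $150,000 ceiling, so this disjunct is met. Satisfied.
  (b) The plaintiff resides in Dundale, which is not Holmere, which satisfies one of the alternatives. Satisfied.
  (c) The amount in controversy is 9,500 dollars, which meets the 9,500 dollars floor, which satisfies one of the alternatives. Satisfied.
  (d) The claim is an employment claim, not a consumer claim, so one alternative holds. Satisfied.
  (e) The amount in controversy is 9,500 dollars, which meets the 5,000 dollars floor, which satisfies one of the alternatives. Satisfied.
  → All conditions met; jurisdiction exists.
The Dundale Court of Common Pleas:
  (a) No such written consent has been filed. The proviso rescues it, though: the claim is an employment claim. Met.
  (b) The plaintiff resides in Dundale, so this disjunct is met. Met.
  (c) The claim is an employment claim, not a tort claim, which satisfies one of the alternatives. Satisfied.
  (d) The amount in controversy is 9,500 dollars, within the 150,000 dollars ceiling — that alternative is enough. And the carve-out is inapplicable — the claim is an employment claim, not a tort claim. Satisfied.
  → Every requirement is satisfied — jurisdiction.
Courts with jurisdiction: the Provincial Court of Dundale, the Thorndora High Bench, the Provincial Court of Holmere, the Dundale Court of Common Pleas — 4 in total.

4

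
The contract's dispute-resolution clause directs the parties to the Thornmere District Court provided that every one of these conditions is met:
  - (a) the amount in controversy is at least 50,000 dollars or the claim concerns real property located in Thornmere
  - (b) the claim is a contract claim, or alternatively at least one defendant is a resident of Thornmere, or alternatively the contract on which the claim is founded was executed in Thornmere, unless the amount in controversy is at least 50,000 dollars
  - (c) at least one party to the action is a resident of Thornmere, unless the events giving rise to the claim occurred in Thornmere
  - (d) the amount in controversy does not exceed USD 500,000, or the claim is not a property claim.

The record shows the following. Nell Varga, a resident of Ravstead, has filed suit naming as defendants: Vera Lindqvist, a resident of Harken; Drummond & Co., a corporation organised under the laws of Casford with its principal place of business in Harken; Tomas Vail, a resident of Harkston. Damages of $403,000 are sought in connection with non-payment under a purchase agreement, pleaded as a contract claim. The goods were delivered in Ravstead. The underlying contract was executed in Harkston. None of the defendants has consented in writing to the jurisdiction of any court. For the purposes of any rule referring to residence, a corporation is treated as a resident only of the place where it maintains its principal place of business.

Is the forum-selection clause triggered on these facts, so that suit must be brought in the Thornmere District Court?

The Thornmere District Court:
  (a) The amount in controversy is $403,000, which meets the USD 50,000 floor, so this disjunct is met. Met.
  (b) The claim is a contract claim — that alternative is enough. Condition met.
  (c) No party resides in Thornmere. Nor does the 'unless' clause help: the operative events occurred in Ravstead, not Thornmere. Fails.
  (d) The amount in controversy is 403,000 dollars, within the 500,000 dollars ceiling, which satisfies one of the alternatives. Condition met.
  → Forum clause is not triggered.

No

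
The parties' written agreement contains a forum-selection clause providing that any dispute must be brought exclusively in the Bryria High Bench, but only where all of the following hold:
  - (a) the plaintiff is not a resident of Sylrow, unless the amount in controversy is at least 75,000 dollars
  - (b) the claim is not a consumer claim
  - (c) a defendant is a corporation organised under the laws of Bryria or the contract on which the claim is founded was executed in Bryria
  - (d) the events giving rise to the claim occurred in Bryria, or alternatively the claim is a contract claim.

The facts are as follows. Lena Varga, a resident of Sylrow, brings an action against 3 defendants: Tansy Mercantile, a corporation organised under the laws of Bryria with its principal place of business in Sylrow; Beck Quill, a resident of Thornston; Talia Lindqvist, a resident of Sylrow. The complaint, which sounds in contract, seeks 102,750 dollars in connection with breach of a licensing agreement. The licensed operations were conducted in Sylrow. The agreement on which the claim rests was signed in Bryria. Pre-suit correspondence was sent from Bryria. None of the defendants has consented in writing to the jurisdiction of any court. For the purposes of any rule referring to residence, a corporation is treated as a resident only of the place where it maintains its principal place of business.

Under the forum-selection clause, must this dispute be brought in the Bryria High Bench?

Yes

The Bryria High Bench:
  (a) The plaintiff resides in Sylrow. But the amount in controversy is 102,750 dollars, which meets the USD 75,000 floor, and the 'unless' clause therefore excuses the requirement. Met.
  (b) The claim is a contract claim, not a consumer claim. Condition met.
  (c) Tansy Mercantile is organised under the laws of Bryria, so this disjunct is met. Satisfied.
  (d) The claim is a contract claim, so this disjunct is met. Condition met.
  → The clause applies.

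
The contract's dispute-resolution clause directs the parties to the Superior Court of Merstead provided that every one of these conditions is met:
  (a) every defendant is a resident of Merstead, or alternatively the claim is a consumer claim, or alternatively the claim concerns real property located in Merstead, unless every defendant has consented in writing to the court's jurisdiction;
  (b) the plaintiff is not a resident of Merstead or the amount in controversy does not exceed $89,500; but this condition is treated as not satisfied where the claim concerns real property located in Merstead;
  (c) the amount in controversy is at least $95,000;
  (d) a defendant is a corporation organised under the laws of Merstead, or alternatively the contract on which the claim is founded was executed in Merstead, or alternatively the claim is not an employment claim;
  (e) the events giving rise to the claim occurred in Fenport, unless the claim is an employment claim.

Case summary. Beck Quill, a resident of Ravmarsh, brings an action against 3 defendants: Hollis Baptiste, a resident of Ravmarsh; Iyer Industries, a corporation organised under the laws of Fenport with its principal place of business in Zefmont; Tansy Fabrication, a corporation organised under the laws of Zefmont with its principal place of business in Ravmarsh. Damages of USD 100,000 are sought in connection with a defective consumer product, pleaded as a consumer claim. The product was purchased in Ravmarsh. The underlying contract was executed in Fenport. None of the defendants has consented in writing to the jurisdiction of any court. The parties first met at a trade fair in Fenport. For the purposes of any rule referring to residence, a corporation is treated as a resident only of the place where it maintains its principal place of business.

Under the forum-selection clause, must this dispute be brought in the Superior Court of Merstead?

The Superior Court of Merstead:
  (a) The claim is a consumer claim, so one alternative holds. Satisfied.
  (b) The plaintiff resides in Ravmarsh, which is not Merstead — that alternative is enough. The carve-out does not apply: the claim does not concern real property. Satisfied.
  (c) The amount in controversy is 100,000 dollars, which meets the $95,000 floor. Condition met.
  (d) The claim is a consumer claim, not an employment claim, which satisfies one of the alternatives. Satisfied.
  (e) The operative events occurred in Ravmarsh, not Fenport. The proviso offers no rescue either, since the claim is a consumer claim, not an employment claim. Fails.
  → Forum clause is not triggered.

No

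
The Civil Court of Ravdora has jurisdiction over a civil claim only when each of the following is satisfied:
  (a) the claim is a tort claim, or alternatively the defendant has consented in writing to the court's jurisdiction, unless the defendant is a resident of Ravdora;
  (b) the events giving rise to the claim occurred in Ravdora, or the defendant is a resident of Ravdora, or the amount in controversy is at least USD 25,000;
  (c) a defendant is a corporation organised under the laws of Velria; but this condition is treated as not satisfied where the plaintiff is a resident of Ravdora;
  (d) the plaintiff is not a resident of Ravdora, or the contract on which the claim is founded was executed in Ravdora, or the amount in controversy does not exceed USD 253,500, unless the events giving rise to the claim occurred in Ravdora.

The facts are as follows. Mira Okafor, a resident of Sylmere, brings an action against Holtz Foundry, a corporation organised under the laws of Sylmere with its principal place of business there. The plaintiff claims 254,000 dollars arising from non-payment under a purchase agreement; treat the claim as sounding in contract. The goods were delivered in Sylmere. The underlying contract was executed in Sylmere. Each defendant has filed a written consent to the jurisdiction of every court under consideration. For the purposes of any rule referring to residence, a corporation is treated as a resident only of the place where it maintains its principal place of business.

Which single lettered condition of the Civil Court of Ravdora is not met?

(c)

The Civil Court of Ravdora:
  (a) Every defendant has filed written consent, so one alternative holds. Met.
  (b) The amount in controversy is USD 254,000, which meets the $25,000 floor, which satisfies one of the alternatives. Satisfied.
  (c) The corporate defendant(s) are organised in Sylmere, not Velria. Not satisfied.
  (d) The plaintiff resides in Sylmere, which is not Ravdora — that alternative is enough. Met.
Only condition (c) fails.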